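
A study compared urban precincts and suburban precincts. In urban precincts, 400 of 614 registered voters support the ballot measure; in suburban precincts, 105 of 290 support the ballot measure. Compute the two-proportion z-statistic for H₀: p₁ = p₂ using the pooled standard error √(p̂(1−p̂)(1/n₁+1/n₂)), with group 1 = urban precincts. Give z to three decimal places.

p̂₁ = 400/614 = 0.65147, p̂₂ = 105/290 = 0.36207.
Pooled p̂ = (400+105)/(614+290) = 505/904 = 0.55863.
SE = √[p̂(1−p̂)(1/n₁+1/n₂)] = √[0.55863·0.44137·(1/614+1/290)] ≈ 0.035381.
z = 0.28940/0.035381 = 8.180.

z = 8.180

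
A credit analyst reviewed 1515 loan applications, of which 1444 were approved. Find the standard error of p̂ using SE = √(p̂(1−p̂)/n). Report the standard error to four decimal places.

The sample proportion is 1444/1515 = 0.95314.
p̂(1−p̂) = 0.044664.
Dividing by n and taking the root: √0.000029481 = 0.0054.

SE = 0.0054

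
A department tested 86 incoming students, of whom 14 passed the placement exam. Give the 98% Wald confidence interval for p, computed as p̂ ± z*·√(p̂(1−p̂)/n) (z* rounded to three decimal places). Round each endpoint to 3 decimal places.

(0.070, 0.255)

p̂ = 14/86 = 0.16279.
SE = √(p̂(1−p̂)/n) = √(0.136290/86) = 0.039809.
For 98% confidence, z* = 2.326.
Margin = 2.326·0.039809 = 0.09260.
CI: 0.16279 ± 0.09260 = (0.070, 0.255).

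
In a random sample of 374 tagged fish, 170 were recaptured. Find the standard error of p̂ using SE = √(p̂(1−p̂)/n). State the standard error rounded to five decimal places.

The sample proportion is 170/374 = 0.45455.
p̂(1−p̂) = 0.45455·0.54545 = 0.247934.
SE = √(0.247934/374) = √0.000662925 = 0.02575.

SE = 0.02575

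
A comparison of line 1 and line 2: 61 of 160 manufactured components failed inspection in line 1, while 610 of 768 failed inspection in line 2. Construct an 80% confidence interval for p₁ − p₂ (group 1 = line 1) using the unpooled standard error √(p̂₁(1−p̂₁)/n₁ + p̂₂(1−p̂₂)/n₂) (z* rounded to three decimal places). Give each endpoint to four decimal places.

(-0.4657, -0.3604)

p̂₁ = 61/160 = 0.38125, p̂₂ = 610/768 = 0.79427; p̂₁ − p̂₂ = -0.41302.
SE = √(0.001474365 + 0.000212767) = √0.001687132 = 0.041075.
z* = 1.282 at the 80% level. Margin of error = 0.05266.
Interval: -0.41302 ± 0.05266 → (-0.4657, -0.3604).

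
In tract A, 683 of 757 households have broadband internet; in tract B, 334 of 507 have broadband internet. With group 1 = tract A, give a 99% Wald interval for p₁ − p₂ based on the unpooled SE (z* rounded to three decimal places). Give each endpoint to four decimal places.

p̂₁ = 0.90225, p̂₂ = 0.65878, so the observed difference is 0.24347.
SE = √(0.000116510 + 0.000443372) = √0.000559882 = 0.023662.
The 99% critical value is z* = 2.576. Margin = 2.576·0.023662 = 0.06095.
CI: 0.24347 ± 0.06095 = (0.1825, 0.3044).

(0.1825, 0.3044)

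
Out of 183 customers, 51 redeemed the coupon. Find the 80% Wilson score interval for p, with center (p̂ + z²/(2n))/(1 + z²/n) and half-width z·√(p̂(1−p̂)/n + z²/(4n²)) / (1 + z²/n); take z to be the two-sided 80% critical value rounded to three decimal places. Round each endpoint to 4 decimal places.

(0.2383, 0.3230)

p̂ = 51/183 = 0.27869; z = 1.282, so z² = 1.643524.
1 + z²/n = 1.008981.
Center = (0.27869 + 0.004491)/1.008981 = 0.28066.
Radicand: p̂(1−p̂)/n + z²/(4n²) = 0.001098477 + 0.000012269 = 0.001110746.
Half-width = z·√(radicand)/denom = 1.282·0.033328/1.008981 = 0.04235.
Interval: 0.28066 ± 0.04235 → (0.2383, 0.3230).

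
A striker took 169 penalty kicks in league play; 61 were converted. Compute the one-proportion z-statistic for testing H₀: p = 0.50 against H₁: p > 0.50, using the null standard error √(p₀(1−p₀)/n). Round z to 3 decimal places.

Sample proportion p̂ = 61/169 = 0.36095.
SE₀ = √(0.50·0.50/169) = 0.038462.
z = (p̂ − p₀)/SE = (0.36095 − 0.50)/0.038462 = -3.615.

z = -3.615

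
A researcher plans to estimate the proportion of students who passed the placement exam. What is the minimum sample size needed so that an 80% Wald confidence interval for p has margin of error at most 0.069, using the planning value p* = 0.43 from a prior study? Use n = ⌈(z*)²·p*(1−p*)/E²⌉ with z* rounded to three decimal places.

n = 85

The 80% critical value is z* = 1.282.
p*(1−p*) = 0.43·0.57 = 0.2451.
Required n before rounding: 1.643524 × 0.2451 / 0.069² = 84.610.
⌈84.610⌉ = 85.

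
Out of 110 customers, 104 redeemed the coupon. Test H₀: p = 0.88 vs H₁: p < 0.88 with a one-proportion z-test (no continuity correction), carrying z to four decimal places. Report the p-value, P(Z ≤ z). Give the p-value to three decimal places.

p-value = 0.983

p̂ = 104/110 = 0.94545.
Null standard error: √(0.88·0.12/110) = √0.000960000 = 0.030984.
Test statistic (full precision, shown to 4 dp): z = (104/110 − 0.88)/SE₀ ≈ 2.1125.
p-value = P(Z ≤ z) with z = 2.1125 → 0.983.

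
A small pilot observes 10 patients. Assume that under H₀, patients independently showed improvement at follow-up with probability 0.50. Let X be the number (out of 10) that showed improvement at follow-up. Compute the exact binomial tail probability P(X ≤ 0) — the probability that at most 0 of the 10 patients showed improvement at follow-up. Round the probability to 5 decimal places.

P = 0.00098

X is binomial with n = 10 and p = 0.50.
P(X ≤ 0) = C(10,0)·0.50^0·0.50^10.
= 0.000977 = 0.00098.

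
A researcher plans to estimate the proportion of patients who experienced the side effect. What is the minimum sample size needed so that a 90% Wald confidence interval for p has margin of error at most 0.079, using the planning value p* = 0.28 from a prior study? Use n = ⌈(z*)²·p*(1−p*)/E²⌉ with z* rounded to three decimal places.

n = 88

The 90% critical value is z* = 1.645.
p*(1−p*) = 0.28·0.72 = 0.2016.
(z*)²·p*(1−p*)/E² = 2.706025·0.2016/0.006241 = 87.411.
⌈87.411⌉ = 88.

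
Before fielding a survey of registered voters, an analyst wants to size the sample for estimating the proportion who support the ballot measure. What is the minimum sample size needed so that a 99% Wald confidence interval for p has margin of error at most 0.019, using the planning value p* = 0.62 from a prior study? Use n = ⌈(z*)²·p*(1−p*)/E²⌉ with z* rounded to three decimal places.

n = 4331

The 99% critical value is z* = 2.576.
p*(1−p*) = 0.2356.
(z*)²·p*(1−p*)/E² = 6.635776·0.2356/0.000361 = 4330.717.
⌈4330.717⌉ = 4331.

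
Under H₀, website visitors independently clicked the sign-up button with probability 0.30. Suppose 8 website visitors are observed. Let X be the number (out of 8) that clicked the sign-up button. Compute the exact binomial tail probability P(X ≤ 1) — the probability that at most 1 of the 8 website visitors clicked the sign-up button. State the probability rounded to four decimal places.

P = 0.2553

X is binomial with n = 8 and p = 0.30.
P(X ≤ 1) = C(8,0)·0.30^0·0.70^8 + C(8,1)·0.30^1·0.70^7.
= 0.057648 + 0.197650 = 0.2553.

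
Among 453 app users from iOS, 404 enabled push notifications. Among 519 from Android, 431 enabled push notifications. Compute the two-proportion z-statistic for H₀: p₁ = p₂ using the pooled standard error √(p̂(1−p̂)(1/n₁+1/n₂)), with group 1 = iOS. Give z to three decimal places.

p̂₁ = 404/453 = 0.89183, p̂₂ = 431/519 = 0.83044.
Pooled p̂ = (404+431)/(453+519) = 835/972 = 0.85905.
Pooled SE = √[0.1210806·0.00413429] ≈ 0.022374.
z = (p̂₁ − p̂₂)/SE = (0.89183 − 0.83044)/0.022374 = 0.06139/0.022374 = 2.744.

z = 2.744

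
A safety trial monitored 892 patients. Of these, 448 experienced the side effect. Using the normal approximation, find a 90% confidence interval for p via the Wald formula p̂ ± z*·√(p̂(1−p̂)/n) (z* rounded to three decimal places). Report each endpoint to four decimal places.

(0.4747, 0.5298)

The sample proportion is 448/892 = 0.50224.
SE = √(p̂(1−p̂)/n) = √(0.249995/892) = 0.016741.
The 90% critical value is z* = 1.645.
Margin = 1.645·0.016741 = 0.02754.
Interval: 0.50224 ± 0.02754 → (0.4747, 0.5298).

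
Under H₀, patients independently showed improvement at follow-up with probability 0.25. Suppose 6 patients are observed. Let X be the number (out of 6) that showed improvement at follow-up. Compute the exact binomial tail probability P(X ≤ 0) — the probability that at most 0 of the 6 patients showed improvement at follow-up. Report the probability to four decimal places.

X is binomial with n = 6 and p = 0.25.
P(X ≤ 0) = C(6,0)·0.25^0·0.75^6.
= 0.177979 = 0.1780.

P = 0.1780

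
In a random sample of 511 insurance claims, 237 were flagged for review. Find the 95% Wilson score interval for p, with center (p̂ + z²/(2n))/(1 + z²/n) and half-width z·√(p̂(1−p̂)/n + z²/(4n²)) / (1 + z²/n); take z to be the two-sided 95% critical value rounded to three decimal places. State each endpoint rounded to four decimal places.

(0.4210, 0.5071)

Here p̂ = 237/511 = 0.46380 and z = 1.960 (z² = 3.841600).
1 + z²/n = 1.007518.
Adjusted center: (0.46380 + z²/(2n))/1.007518 = 0.46407.
Radicand: p̂(1−p̂)/n + z²/(4n²) = 0.000486672 + 0.000003678 = 0.000490350.
Half-width = 1.960·√0.000490350/1.007518 = 0.04308.
So the interval runs from 0.4210 to 0.5071.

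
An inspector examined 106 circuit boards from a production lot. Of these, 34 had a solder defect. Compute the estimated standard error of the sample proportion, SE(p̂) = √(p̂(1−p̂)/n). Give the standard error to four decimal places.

SE = 0.0453

The sample proportion is 34/106 = 0.32075.
p̂(1−p̂) = 0.32075·0.67925 = 0.217869.
SE = √(0.217869/106) = 0.0453.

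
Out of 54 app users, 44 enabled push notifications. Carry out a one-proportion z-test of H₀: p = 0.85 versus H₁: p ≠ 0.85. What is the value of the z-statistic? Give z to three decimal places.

z = -0.724

With x = 44 successes in n = 54, p̂ = 0.81481.
Null standard error: √(0.85·0.15/54) = √0.002361111 = 0.048591.
z = (0.81481 − 0.85)/0.048591 = -0.03519/0.048591 = -0.724.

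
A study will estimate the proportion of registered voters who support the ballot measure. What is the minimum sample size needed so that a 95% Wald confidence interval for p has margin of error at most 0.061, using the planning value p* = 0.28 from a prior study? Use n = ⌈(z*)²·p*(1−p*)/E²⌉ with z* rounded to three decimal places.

n = 209

The 95% critical value is z* = 1.960.
p*(1−p*) = 0.2016.
(z*)²·p*(1−p*)/E² = 3.841600·0.2016/0.003721 = 208.134.
⌈208.134⌉ = 209.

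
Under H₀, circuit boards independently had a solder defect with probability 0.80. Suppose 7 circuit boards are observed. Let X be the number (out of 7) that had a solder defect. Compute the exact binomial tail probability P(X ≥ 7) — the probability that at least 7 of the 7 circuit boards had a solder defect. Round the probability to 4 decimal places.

P = 0.2097

X ~ Binomial(n=7, p=0.80).
P(X ≥ 7) = C(7,7)·0.80^7·0.20^0.
= 0.209715 = 0.2097.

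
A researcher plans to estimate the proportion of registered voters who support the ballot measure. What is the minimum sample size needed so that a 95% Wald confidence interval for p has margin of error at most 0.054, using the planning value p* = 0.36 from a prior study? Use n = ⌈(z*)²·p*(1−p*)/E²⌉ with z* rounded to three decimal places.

The 95% critical value is z* = 1.960.
p*(1−p*) = 0.2304.
(z*)²·p*(1−p*)/E² = 3.841600·0.2304/0.002916 = 303.534.
⌈303.534⌉ = 304.

n = 304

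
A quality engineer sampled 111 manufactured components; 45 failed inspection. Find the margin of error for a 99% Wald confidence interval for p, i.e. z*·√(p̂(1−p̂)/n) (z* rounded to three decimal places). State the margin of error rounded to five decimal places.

ME = 0.12004

The sample proportion is 45/111 = 0.40541.
Standard error of p̂: √(0.241052/111) = √0.002171638 = 0.046601.
For 99% confidence, z* = 2.576.
Margin of error = z*·SE = 2.576 × 0.046601 = 0.12004.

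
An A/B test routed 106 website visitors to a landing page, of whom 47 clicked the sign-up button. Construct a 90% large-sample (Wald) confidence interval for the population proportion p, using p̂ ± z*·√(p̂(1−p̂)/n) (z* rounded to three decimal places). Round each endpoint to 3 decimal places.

(0.364, 0.523)

The sample proportion is 47/106 = 0.44340.
SE = √(p̂(1−p̂)/n) = √(0.246796/106) = 0.048252.
For 90% confidence, z* = 1.645.
Margin = 1.645·0.048252 = 0.07937.
So the interval runs from 0.364 to 0.523.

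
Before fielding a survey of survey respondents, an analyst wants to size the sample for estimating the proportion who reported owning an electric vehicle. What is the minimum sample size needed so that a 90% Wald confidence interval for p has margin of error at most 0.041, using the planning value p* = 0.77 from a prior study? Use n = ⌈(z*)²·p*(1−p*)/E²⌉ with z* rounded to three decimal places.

n = 286

z* = 1.645 at the 90% level.
p*(1−p*) = 0.1771.
(z*)²·p*(1−p*)/E² = 2.706025·0.1771/0.001681 = 285.090.
⌈285.090⌉ = 286.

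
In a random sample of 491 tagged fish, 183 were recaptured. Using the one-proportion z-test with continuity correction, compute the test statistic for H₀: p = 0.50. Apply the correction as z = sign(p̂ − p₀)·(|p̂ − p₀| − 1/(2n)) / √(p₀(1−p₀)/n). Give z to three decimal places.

Sample proportion p̂ = 183/491 = 0.37271. p̂ − p₀ = -0.127291.
1/(2n) = 0.001018.
Corrected numerator: |-0.127291| − 0.001018 = 0.126273.
SE₀ = √(0.50·0.50/491) = 0.022565.
z = (−)0.126273/0.022565 = -5.596.

z = -5.596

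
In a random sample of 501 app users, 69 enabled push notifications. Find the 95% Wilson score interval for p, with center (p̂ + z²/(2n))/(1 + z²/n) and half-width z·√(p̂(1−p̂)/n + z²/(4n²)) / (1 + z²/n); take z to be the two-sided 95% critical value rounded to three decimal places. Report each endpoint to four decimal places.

Here p̂ = 69/501 = 0.13772 and z = 1.960 (z² = 3.841600).
1 + z²/n = 1.007668.
Center = (0.13772 + 0.003834)/1.007668 = 0.14048.
Radicand: p̂(1−p̂)/n + z²/(4n²) = 0.000237039 + 0.000003826 = 0.000240865.
Half-width = z·√(radicand)/denom = 1.960·0.015520/1.007668 = 0.03019.
CI: 0.14048 ± 0.03019 = (0.1103, 0.1707).

(0.1103, 0.1707)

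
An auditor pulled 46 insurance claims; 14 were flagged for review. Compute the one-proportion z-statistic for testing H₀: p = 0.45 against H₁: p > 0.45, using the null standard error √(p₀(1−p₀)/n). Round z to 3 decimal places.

The sample proportion is 14/46 = 0.30435.
SE₀ = √(0.45·0.55/46) = 0.073351.
z = (0.30435 − 0.45)/0.073351 = -0.14565/0.073351 = -1.986.

z = -1.986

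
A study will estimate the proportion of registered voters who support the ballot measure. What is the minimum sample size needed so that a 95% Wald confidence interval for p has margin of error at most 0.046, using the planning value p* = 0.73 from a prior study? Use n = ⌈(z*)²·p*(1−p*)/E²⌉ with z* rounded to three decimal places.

For 95% confidence, z* = 1.960.
p*(1−p*) = 0.1971.
Required n before rounding: 3.841600 × 0.1971 / 0.046² = 357.835.
⌈357.835⌉ = 358.

n = 358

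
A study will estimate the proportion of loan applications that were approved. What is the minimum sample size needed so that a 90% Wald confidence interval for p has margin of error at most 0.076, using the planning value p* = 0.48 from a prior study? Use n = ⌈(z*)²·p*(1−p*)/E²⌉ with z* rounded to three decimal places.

n = 117

z* = 1.645 at the 90% level.
p*(1−p*) = 0.48·0.52 = 0.2496.
Required n before rounding: 2.706025 × 0.2496 / 0.076² = 116.936.
Rounding up, n = 117.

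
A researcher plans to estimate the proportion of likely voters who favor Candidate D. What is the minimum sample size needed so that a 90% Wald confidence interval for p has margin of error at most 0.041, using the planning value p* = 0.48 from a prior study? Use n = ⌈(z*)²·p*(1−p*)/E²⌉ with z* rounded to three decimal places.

z* = 1.645 at the 90% level.
p*(1−p*) = 0.2496.
(z*)²·p*(1−p*)/E² = 2.706025·0.2496/0.001681 = 401.799.
⌈401.799⌉ = 402.

n = 402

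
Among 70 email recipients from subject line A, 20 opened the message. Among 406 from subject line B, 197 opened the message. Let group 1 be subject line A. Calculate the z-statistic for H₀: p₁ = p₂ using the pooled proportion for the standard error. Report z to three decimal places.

z = -3.095

p̂₁ = 20/70 = 0.28571, p̂₂ = 197/406 = 0.48522.
Pooled p̂ = (20+197)/(70+406) = 217/476 = 0.45588.
SE = √[p̂(1−p̂)(1/n₁+1/n₂)] = √[0.45588·0.54412·(1/70+1/406)] ≈ 0.064456.
z = -0.19951/0.064456 = -3.095.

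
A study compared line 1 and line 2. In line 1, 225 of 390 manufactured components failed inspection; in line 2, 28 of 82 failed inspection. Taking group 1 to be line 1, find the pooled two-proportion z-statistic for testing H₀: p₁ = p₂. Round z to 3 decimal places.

z = 3.886

Sample proportions: p̂₁ = 225/390 = 0.57692 and p̂₂ = 28/82 = 0.34146.
Pooling: p̂ = 253/472 = 0.53602.
Pooled SE = √[0.2487028·0.01475922] ≈ 0.060586.
z = 0.23546/0.060586 = 3.886.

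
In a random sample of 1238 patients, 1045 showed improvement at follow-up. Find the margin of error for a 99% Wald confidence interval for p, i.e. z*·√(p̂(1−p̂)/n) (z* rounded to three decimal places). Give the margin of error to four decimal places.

ME = 0.0266

The sample proportion is 1045/1238 = 0.84410.
Standard error of p̂: √(0.131593/1238) = √0.000106295 = 0.010310.
For 99% confidence, z* = 2.576.
So ME = 0.0266.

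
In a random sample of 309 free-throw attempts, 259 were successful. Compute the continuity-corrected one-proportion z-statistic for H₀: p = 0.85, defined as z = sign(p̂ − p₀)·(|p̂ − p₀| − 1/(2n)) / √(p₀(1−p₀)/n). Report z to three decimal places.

With x = 259 successes in n = 309, p̂ = 0.83819. p̂ − p₀ = -0.011812.
1/(2n) = 0.001618.
Corrected numerator: |-0.011812| − 0.001618 = 0.010194.
Null standard error: √(0.85·0.15/309) = √0.000412621 = 0.020313.
z = −0.010194/0.020313 = -0.502.

z = -0.502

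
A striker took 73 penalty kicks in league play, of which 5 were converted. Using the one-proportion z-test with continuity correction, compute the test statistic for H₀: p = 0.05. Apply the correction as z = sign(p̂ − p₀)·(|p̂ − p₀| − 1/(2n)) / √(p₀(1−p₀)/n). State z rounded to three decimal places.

z = 0.456

With x = 5 successes in n = 73, p̂ = 0.06849. p̂ − p₀ = 0.018493.
1/(2n) = 0.006849.
Corrected numerator: |0.018493| − 0.006849 = 0.011644.
Under H₀, SE = √(p₀(1−p₀)/n) = √(0.05·0.95/73) = √0.000650685 = 0.025509.
z = +0.011644/0.025509 = 0.456.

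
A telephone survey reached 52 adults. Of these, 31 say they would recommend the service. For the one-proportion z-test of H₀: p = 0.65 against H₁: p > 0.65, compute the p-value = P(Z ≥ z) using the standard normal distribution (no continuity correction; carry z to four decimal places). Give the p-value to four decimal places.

p-value = 0.7922

With x = 31 successes in n = 52, p̂ = 0.59615.
SE₀ = √(0.65·0.35/52) = 0.066144.
Test statistic (full precision, shown to 4 dp): z = (31/52 − 0.65)/SE₀ ≈ -0.8141.
From the standard normal, P(Z ≥ z) = 0.7922.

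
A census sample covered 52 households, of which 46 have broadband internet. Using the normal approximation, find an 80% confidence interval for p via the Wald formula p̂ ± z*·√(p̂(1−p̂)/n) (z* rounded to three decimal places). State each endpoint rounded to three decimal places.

p̂ = 46/52 = 0.88462.
SE = √(p̂(1−p̂)/n) = √(0.102071/52) = 0.044305.
For 80% confidence, z* = 1.282.
Margin = 1.282·0.044305 = 0.05680.
CI: 0.88462 ± 0.05680 = (0.828, 0.941).

(0.828, 0.941)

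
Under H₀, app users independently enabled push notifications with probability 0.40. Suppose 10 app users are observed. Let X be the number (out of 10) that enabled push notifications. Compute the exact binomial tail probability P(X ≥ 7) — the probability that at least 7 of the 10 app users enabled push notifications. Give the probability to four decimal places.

P = 0.0548

X ~ Binomial(n=10, p=0.40).
P(X ≥ 7) = C(10,7)·0.40^7·0.60^3 + C(10,8)·0.40^8·0.60^2 + C(10,9)·0.40^9·0.60^1 + C(10,10)·0.40^10·0.60^0.
= 0.042467 + 0.010617 + 0.001573 + 0.000105 = 0.0548.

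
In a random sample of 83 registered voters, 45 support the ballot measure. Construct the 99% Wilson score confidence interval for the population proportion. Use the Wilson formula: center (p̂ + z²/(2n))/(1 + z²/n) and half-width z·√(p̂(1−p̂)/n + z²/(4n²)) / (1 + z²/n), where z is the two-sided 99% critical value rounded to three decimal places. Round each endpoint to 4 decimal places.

Here p̂ = 45/83 = 0.54217 and z = 2.576 (z² = 6.635776).
1 + z²/n = 1.079949.
Center = (0.54217 + 0.039975)/1.079949 = 0.53905.
Radicand: p̂(1−p̂)/n + z²/(4n²) = 0.002990624 + 0.000240811 = 0.003231435.
Half-width = 2.576·√0.003231435/1.079949 = 0.13559.
Interval: 0.53905 ± 0.13559 → (0.4035, 0.6746).

(0.4035, 0.6746)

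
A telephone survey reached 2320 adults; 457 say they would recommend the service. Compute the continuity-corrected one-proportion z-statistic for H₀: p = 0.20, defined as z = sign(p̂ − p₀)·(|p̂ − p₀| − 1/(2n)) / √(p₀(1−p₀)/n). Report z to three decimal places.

Sample proportion p̂ = 457/2320 = 0.19698. p̂ − p₀ = -0.003017.
Continuity correction 1/(2n) = 1/4640 = 0.000216.
Corrected numerator: |-0.003017| − 0.000216 = 0.002801.
Null standard error: √(0.20·0.80/2320) = √0.000068966 = 0.008305.
z = (−)0.002801/0.008305 = -0.337.

z = -0.337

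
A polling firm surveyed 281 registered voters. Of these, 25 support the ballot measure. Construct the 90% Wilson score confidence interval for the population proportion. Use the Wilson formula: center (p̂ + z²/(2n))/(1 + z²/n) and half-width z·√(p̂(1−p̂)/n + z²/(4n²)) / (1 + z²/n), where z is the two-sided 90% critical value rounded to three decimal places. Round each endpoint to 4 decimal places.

Here p̂ = 25/281 = 0.08897 and z = 1.645 (z² = 2.706025).
1 + z²/n = 1.009630.
Center = (0.08897 + 0.004815)/1.009630 = 0.09289.
Radicand: p̂(1−p̂)/n + z²/(4n²) = 0.000288444 + 0.000008568 = 0.000297012.
Half-width = z·√(radicand)/denom = 1.645·0.017234/1.009630 = 0.02808.
Interval: 0.09289 ± 0.02808 → (0.0648, 0.1210).

(0.0648, 0.1210)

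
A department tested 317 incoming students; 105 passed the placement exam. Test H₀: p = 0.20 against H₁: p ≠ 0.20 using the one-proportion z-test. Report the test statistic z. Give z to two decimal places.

p̂ = 105/317 = 0.33123.
Under H₀, SE = √(p₀(1−p₀)/n) = √(0.20·0.80/317) = √0.000504732 = 0.022466.
z = (p̂ − p₀)/SE = (0.33123 − 0.20)/0.022466 = 5.84.

z = 5.84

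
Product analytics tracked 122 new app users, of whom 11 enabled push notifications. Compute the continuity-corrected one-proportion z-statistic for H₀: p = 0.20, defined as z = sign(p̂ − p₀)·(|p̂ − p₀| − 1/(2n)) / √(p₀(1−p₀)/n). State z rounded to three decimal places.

p̂ = 11/122 = 0.09016. p̂ − p₀ = -0.109836.
1/(2n) = 0.004098.
Corrected numerator: |-0.109836| − 0.004098 = 0.105738.
Null standard error: √(0.20·0.80/122) = √0.001311475 = 0.036214.
z = (−)0.105738/0.036214 = -2.920.

z = -2.920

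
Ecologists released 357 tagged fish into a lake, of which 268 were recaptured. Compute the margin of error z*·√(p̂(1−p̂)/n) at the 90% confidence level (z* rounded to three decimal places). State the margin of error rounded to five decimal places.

ME = 0.03766

Sample proportion p̂ = 268/357 = 0.75070.
SE = √(p̂(1−p̂)/n) = √(0.187149/357) = 0.022896.
The 90% critical value is z* = 1.645.
Margin of error = z*·SE = 1.645 × 0.022896 = 0.03766.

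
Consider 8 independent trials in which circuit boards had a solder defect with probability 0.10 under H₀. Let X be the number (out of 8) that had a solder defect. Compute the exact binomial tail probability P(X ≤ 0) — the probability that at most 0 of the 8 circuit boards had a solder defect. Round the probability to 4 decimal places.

X is binomial with n = 8 and p = 0.10.
P(X ≤ 0) = C(8,0)·0.10^0·0.90^8.
= 0.430467 = 0.4305.

P = 0.4305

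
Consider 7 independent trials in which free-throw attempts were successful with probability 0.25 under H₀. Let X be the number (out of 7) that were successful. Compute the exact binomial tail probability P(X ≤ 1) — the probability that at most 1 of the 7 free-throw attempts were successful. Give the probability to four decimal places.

X ~ Binomial(n=7, p=0.25).
P(X ≤ 1) = C(7,0)·0.25^0·0.75^7 + C(7,1)·0.25^1·0.75^6.
= 0.133484 + 0.311462 = 0.4449.

P = 0.4449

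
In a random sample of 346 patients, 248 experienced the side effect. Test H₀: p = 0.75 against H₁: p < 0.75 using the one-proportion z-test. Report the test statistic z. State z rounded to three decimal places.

z = -1.428

Sample proportion p̂ = 248/346 = 0.71676.
Null standard error: √(0.75·0.25/346) = √0.000541908 = 0.023279.
z = (0.71676 − 0.75)/0.023279 = -0.03324/0.023279 = -1.428.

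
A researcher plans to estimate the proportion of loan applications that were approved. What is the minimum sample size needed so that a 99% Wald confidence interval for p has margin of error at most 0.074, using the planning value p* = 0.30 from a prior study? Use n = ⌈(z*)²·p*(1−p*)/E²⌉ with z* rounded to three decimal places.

z* = 2.576 at the 99% level.
p*(1−p*) = 0.2100.
Required n before rounding: 6.635776 × 0.2100 / 0.074² = 254.476.
Rounding up, n = 255.

n = 255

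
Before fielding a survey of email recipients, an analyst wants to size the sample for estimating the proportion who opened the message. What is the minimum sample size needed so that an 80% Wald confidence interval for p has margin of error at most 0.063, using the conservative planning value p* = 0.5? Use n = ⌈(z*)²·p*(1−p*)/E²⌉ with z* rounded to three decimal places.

n = 104

The 80% critical value is z* = 1.282.
p*(1−p*) = 0.50·0.50 = 0.2500.
Required n before rounding: 1.643524 × 0.2500 / 0.063² = 103.523.
Rounding up, n = 104.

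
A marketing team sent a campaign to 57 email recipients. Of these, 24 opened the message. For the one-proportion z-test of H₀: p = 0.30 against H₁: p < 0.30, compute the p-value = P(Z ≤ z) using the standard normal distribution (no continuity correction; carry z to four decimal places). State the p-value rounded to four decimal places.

p-value = 0.9769

The sample proportion is 24/57 = 0.42105.
SE₀ = √(0.30·0.70/57) = 0.060698.
Test statistic (full precision, shown to 4 dp): z = (24/57 − 0.30)/SE₀ ≈ 1.9944.
From the standard normal, P(Z ≤ z) = 0.9769.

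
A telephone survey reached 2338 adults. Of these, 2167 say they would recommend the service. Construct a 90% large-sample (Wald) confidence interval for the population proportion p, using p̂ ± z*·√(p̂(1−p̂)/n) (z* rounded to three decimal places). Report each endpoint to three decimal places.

Sample proportion p̂ = 2167/2338 = 0.92686.
SE = √(p̂(1−p̂)/n) = √(0.067790/2338) = 0.005385.
z* = 1.645 at the 90% level.
Margin of error: 1.645 × 0.005385 = 0.00886.
Interval: 0.92686 ± 0.00886 → (0.918, 0.936).

(0.918, 0.936)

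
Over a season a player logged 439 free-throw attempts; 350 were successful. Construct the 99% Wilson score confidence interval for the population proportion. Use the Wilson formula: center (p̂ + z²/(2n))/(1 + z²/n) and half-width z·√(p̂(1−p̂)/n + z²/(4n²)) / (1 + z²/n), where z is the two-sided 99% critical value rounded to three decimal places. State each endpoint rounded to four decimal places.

p̂ = 350/439 = 0.79727; z = 2.576, so z² = 6.635776.
1 + z²/n = 1.015116.
Adjusted center: (0.79727 + z²/(2n))/1.015116 = 0.79284.
Radicand: p̂(1−p̂)/n + z²/(4n²) = 0.000368184 + 0.000008608 = 0.000376792.
Half-width = z·√(radicand)/denom = 2.576·0.019411/1.015116 = 0.04926.
So the interval runs from 0.7436 to 0.8421.

(0.7436, 0.8421)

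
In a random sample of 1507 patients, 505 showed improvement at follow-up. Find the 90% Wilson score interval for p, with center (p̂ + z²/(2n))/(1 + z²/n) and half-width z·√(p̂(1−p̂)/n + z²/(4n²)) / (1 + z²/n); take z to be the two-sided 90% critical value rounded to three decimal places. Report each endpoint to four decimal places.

Here p̂ = 505/1507 = 0.33510 and z = 1.645 (z² = 2.706025).
Denominator 1 + z²/n = 1 + 2.706025/1507 = 1.001796.
Adjusted center: (0.33510 + z²/(2n))/1.001796 = 0.33540.
Radicand: p̂(1−p̂)/n + z²/(4n²) = 0.000147849 + 0.000000298 = 0.000148147.
Half-width = 1.645·√0.000148147/1.001796 = 0.01999.
So the interval runs from 0.3154 to 0.3554.

(0.3154, 0.3554)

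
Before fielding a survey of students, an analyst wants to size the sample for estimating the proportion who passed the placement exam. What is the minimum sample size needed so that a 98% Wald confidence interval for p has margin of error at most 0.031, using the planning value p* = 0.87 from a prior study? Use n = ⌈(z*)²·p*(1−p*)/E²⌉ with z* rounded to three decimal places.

n = 637

z* = 2.326 at the 98% level.
p*(1−p*) = 0.87·0.13 = 0.1131.
(z*)²·p*(1−p*)/E² = 5.410276·0.1131/0.000961 = 636.735.
⌈636.735⌉ = 637.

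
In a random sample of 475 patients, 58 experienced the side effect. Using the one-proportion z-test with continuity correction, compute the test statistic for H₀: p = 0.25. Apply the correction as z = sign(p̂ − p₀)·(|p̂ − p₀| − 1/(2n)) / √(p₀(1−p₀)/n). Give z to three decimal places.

z = -6.384

The sample proportion is 58/475 = 0.12211. p̂ − p₀ = -0.127895.
Continuity correction 1/(2n) = 1/950 = 0.001053.
Corrected numerator: |-0.127895| − 0.001053 = 0.126842.
SE₀ = √(0.25·0.75/475) = 0.019868.
z = −0.126842/0.019868 = -6.384.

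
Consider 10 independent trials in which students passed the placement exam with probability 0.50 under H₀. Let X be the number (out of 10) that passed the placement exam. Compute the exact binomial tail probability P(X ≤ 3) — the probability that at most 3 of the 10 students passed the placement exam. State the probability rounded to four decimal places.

P = 0.1719

X ~ Binomial(n=10, p=0.50).
P(X ≤ 3) = C(10,0)·0.50^0·0.50^10 + C(10,1)·0.50^1·0.50^9 + C(10,2)·0.50^2·0.50^8 + C(10,3)·0.50^3·0.50^7.
= 0.000977 + 0.009766 + 0.043945 + 0.117188 = 0.1719.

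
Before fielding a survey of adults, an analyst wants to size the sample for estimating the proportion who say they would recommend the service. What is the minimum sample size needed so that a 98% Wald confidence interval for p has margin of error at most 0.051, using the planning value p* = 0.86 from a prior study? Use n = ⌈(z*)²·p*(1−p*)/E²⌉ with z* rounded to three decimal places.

n = 251

z* = 2.326 at the 98% level.
p*(1−p*) = 0.1204.
(z*)²·p*(1−p*)/E² = 5.410276·0.1204/0.002601 = 250.441.
⌈250.441⌉ = 251.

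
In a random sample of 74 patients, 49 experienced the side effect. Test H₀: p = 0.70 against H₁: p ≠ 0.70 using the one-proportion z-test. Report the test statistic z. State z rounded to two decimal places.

z = -0.71

With x = 49 successes in n = 74, p̂ = 0.66216.
Null standard error: √(0.70·0.30/74) = √0.002837838 = 0.053271.
Test statistic: z = -0.03784/0.053271 = -0.71.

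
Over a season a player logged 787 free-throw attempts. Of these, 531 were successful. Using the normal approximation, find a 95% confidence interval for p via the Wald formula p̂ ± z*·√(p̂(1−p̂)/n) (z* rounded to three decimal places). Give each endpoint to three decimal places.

(0.642, 0.707)

p̂ = 531/787 = 0.67471.
SE = √(p̂(1−p̂)/n) = √(0.219475/787) = 0.016700.
For 95% confidence, z* = 1.960.
Margin = 1.960·0.016700 = 0.03273.
So the interval runs from 0.642 to 0.707.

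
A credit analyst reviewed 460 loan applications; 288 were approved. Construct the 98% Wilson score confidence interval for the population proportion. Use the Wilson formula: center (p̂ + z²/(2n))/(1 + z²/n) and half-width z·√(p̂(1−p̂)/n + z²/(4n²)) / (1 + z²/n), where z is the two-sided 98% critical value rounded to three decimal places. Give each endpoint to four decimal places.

p̂ = 288/460 = 0.62609; z = 2.326, so z² = 5.410276.
1 + z²/n = 1.011761.
Adjusted center: (0.62609 + z²/(2n))/1.011761 = 0.62462.
Radicand: p̂(1−p̂)/n + z²/(4n²) = 0.000508918 + 0.000006392 = 0.000515310.
Half-width = 2.326·√0.000515310/1.011761 = 0.05219.
CI: 0.62462 ± 0.05219 = (0.5724, 0.6768).

(0.5724, 0.6768)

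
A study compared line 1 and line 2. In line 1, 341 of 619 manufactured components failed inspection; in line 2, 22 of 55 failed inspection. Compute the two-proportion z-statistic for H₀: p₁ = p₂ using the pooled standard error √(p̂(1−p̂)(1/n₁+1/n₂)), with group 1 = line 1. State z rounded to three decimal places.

z = 2.151

Sample proportions: p̂₁ = 341/619 = 0.55089 and p̂₂ = 22/55 = 0.40000.
Pooled p̂ = (341+22)/(619+55) = 363/674 = 0.53858.
SE = √[p̂(1−p̂)(1/n₁+1/n₂)] = √[0.53858·0.46142·(1/619+1/55)] ≈ 0.070142.
z = 0.15089/0.070142 = 2.151.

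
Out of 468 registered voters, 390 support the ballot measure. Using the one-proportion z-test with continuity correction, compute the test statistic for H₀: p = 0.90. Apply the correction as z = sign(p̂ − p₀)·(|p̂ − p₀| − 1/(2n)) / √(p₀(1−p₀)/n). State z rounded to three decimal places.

The sample proportion is 390/468 = 0.83333. p̂ − p₀ = -0.066667.
Continuity correction 1/(2n) = 1/936 = 0.001068.
Corrected numerator: |-0.066667| − 0.001068 = 0.065599.
Under H₀, SE = √(p₀(1−p₀)/n) = √(0.90·0.10/468) = √0.000192308 = 0.013868.
z = (−)0.065599/0.013868 = -4.730.

z = -4.730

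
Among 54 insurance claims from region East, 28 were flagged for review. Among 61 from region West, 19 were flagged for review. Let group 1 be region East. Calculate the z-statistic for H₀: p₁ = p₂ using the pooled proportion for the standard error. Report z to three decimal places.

z = 2.254

p̂₁ = 28/54 = 0.51852, p̂₂ = 19/61 = 0.31148.
Pooled p̂ = (28+19)/(54+61) = 47/115 = 0.40870.
SE = √[p̂(1−p̂)(1/n₁+1/n₂)] = √[0.40870·0.59130·(1/54+1/61)] ≈ 0.091853.
z = (p̂₁ − p̂₂)/SE = (0.51852 − 0.31148)/0.091853 = 0.20704/0.091853 = 2.254.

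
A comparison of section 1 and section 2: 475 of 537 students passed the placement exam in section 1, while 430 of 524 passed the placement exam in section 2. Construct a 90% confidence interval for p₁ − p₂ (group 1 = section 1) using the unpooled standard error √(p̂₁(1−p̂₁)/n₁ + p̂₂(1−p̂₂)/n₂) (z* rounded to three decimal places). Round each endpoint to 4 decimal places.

(0.0282, 0.0996)

p̂₁ = 475/537 = 0.88454, p̂₂ = 430/524 = 0.82061; p̂₁ − p̂₂ = 0.06393.
SE = √(0.000190179 + 0.000280933) = √0.000471112 = 0.021705.
For 90% confidence, z* = 1.645. Margin of error = 0.03570.
Interval: 0.06393 ± 0.03570 → (0.0282, 0.0996).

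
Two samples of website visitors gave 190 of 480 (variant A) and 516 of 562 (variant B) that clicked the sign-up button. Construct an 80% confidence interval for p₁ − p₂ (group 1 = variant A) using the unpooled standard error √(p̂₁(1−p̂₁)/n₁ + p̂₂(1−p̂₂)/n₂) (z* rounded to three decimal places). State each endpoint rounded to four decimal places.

p̂₁ = 190/480 = 0.39583, p̂₂ = 516/562 = 0.91815; p̂₁ − p̂₂ = -0.52232.
Unpooled SE = √(p̂₁(1−p̂₁)/n₁ + p̂₂(1−p̂₂)/n₂) = √(0.000498228 + 0.000133721) = 0.025139.
The 80% critical value is z* = 1.282. Margin of error = 0.03223.
CI: -0.52232 ± 0.03223 = (-0.5545, -0.4901).

(-0.5545, -0.4901)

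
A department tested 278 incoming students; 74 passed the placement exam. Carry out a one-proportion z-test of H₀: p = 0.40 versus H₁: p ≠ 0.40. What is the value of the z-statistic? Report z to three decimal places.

z = -4.554

p̂ = 74/278 = 0.26619.
Null standard error: √(0.40·0.60/278) = √0.000863309 = 0.029382.
z = (0.26619 − 0.40)/0.029382 = -0.13381/0.029382 = -4.554.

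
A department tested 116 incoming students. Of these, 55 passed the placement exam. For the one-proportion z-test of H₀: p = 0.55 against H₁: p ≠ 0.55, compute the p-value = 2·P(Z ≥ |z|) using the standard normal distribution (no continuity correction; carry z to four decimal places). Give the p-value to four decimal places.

Sample proportion p̂ = 55/116 = 0.47414.
Null standard error: √(0.55·0.45/116) = √0.002133621 = 0.046191.
Test statistic (full precision, shown to 4 dp): z = (55/116 − 0.55)/SE₀ ≈ -1.6424.
p-value = 2·P(Z ≥ |z|) with z = -1.6424 → 0.1005.

p-value = 0.1005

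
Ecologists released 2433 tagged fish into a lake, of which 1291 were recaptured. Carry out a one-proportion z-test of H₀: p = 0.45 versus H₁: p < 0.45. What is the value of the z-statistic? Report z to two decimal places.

Sample proportion p̂ = 1291/2433 = 0.53062.
Under H₀, SE = √(p₀(1−p₀)/n) = √(0.45·0.55/2433) = √0.000101726 = 0.010086.
z = (0.53062 − 0.45)/0.010086 = 0.08062/0.010086 = 7.99.

z = 7.99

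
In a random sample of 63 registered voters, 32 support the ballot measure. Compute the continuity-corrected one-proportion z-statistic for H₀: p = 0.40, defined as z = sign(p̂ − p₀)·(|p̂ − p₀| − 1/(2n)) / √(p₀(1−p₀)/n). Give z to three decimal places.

p̂ = 32/63 = 0.50794. p̂ − p₀ = 0.107937.
Continuity correction 1/(2n) = 1/126 = 0.007937.
Corrected numerator: |0.107937| − 0.007937 = 0.100000.
SE₀ = √(0.40·0.60/63) = 0.061721.
z = +0.100000/0.061721 = 1.620.

z = 1.620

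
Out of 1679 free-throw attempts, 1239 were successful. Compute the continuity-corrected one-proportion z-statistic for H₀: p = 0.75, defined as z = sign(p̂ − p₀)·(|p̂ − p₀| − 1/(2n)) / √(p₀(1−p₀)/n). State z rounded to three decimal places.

p̂ = 1239/1679 = 0.73794. p̂ − p₀ = -0.012061.
1/(2n) = 0.000298.
Corrected numerator: |-0.012061| − 0.000298 = 0.011763.
Under H₀, SE = √(p₀(1−p₀)/n) = √(0.75·0.25/1679) = √0.000111674 = 0.010568.
z = −0.011763/0.010568 = -1.113.

z = -1.113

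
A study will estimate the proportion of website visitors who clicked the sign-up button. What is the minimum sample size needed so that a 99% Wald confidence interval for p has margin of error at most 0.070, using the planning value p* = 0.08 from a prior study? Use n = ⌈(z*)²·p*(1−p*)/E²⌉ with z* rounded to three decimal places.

n = 100

z* = 2.576 at the 99% level.
p*(1−p*) = 0.08·0.92 = 0.0736.
Required n before rounding: 6.635776 × 0.0736 / 0.070² = 99.672.
⌈99.672⌉ = 100.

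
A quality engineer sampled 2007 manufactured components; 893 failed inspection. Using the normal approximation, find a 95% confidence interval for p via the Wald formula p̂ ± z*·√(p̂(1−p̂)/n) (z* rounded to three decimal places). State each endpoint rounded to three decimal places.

(0.423, 0.467)

The sample proportion is 893/2007 = 0.44494.
Standard error of p̂: √(0.246969/2007) = √0.000123054 = 0.011093.
z* = 1.960 at the 95% level.
Margin of error: 1.960 × 0.011093 = 0.02174.
Interval: 0.44494 ± 0.02174 → (0.423, 0.467).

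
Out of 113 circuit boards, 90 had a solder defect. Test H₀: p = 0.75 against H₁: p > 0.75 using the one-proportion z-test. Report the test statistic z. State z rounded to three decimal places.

The sample proportion is 90/113 = 0.79646.
Null standard error: √(0.75·0.25/113) = √0.001659292 = 0.040734.
z = (p̂ − p₀)/SE = (0.79646 − 0.75)/0.040734 = 1.141.

z = 1.141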